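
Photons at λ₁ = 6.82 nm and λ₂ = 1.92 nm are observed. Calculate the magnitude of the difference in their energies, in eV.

464 eV

Using E = hc/λ: E₁ = 2.913 × 10^-17 J, E₂ = 1.035 × 10^-16 J.
|ΔE| = |2.913 × 10^-17 − 1.035 × 10^-16| = 7.43 × 10^-17 J = 464 eV.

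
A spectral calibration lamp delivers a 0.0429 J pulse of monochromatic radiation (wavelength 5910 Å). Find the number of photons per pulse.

1.28 × 10^17 photons

Per-photon energy: E = 3.361 × 10^-19 J (from wavelength = 5910 Å).
N = E_total / E_photon = 0.0429 J / 3.361 × 10^-19 J = 1.28 × 10^17.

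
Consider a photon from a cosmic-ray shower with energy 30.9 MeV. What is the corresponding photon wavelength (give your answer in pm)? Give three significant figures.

(h = 6.62607015·10^-34 J·s, c = 2.99792458·10^8 m/s, 1 eV = 1.602176634·10^-19 J.)
Convert to SI: E = 30.9 MeV = 4.9507·10^-12 J.
For a photon λ = hc/E, so λ = 4.012·10^-14 m.
Converting to pm: λ = 0.04012 pm ≈ 0.0401 pm.

0.0401 pm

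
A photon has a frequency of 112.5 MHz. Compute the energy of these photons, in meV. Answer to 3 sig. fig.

4.65 × 10^-4 meV

Take h = 6.62607015 × 10^-34 J·s, 1 eV = 1.602176634 × 10^-19 J.
Convert to SI: f = 112.5 MHz = 1.125 × 10^8 Hz.
Since E = hf for a photon, E = 7.454 × 10^-26 J.
Converting to meV: E = 4.653 × 10^-4 meV ≈ 4.65 × 10^-4 meV.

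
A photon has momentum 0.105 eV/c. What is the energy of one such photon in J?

1.68·10^-20 J

(c = 2.99792458·10^8 m/s, 1 eV = 1.602176634·10^-19 J.)
Convert to SI: p = 0.105 eV/c = 5.6115·10^-29 kg·m/s.
For a photon E = pc, so E = 1.682·10^-20 J.
So E ≈ 1.68·10^-20 J.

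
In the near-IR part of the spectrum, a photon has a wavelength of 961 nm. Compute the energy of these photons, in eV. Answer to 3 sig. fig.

Take h = 6.62607015e-34 J·s, c = 2.99792458e8 m/s, 1 eV = 1.602176634e-19 J.
First convert: λ = 961 nm = 9.61e-7 m.
Since E = hc/λ for a photon, E = 2.067e-19 J.
Converting to eV: E = 1.290 eV ≈ 1.29 eV.

1.29 eV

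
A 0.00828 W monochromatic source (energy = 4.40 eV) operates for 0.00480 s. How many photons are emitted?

5.64e13 photons

Total energy: E_total = P·t = 0.00828 × 0.00480 = 3.974e-5 J.
Per-photon energy: E = 7.050e-19 J.
N = E_total / E_photon = 5.64e13.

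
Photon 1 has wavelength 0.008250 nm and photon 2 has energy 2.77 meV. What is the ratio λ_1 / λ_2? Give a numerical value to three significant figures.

1.84·10^-8

λ_1 = 8.250·10^-12 m (from wavelength = 0.008250 nm, via λ given directly).
λ_2 = 4.476·10^-4 m (from energy = 2.77 meV, via λ = hc/E).
Ratio = 8.250·10^-12 / 4.476·10^-4 = 1.84·10^-8.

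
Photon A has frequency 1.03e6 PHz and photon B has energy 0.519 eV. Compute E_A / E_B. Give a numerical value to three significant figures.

8.21e6

E_A = 6.825e-13 J (from frequency = 1.03e6 PHz, via E = hf).
E_B = 8.315e-20 J (from energy = 0.519 eV, via E given directly).
Ratio = 6.825e-13 / 8.315e-20 = 8.21e6.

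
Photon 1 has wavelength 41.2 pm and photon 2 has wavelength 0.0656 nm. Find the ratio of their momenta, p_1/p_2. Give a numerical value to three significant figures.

1.59

p_1 = 1.608e-23 kg·m/s (from wavelength = 41.2 pm, via p = h/λ).
p_2 = 1.010e-23 kg·m/s (from wavelength = 0.0656 nm, via p = h/λ).
Ratio = 1.608e-23 / 1.010e-23 = 1.59.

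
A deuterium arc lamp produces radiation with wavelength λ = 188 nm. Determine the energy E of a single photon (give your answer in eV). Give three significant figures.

6.59 eV

In SI units: λ = 188 nm = 1.88e-7 m.
Since E = hc/λ for a photon, E = 1.057e-18 J.
Converting to eV: E = 6.595 eV ≈ 6.59 eV.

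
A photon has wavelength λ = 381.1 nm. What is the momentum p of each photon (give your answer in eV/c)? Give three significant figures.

3.25 eV/c

Use h = 6.62607015e-34 J·s, c = 2.99792458e8 m/s, 1 eV = 1.602176634e-19 J.
First convert: λ = 381.1 nm = 3.811e-7 m.
Since p = h/λ for a photon, p = 1.739e-27 kg·m/s.
Converting to eV/c: p = 3.253 eV/c ≈ 3.25 eV/c.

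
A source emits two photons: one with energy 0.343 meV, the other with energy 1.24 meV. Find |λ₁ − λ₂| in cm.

0.261 cm

Using λ = hc/E: λ₁ = 0.003615 m, λ₂ = 9.999 × 10^-4 m.
|Δλ| = |0.003615 − 9.999 × 10^-4| = 0.00261 m = 0.261 cm.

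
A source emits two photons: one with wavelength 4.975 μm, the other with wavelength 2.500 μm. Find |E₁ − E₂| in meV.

247 meV

Using E = hc/λ: E₁ = 3.9929 × 10^-20 J, E₂ = 7.9458 × 10^-20 J.
|ΔE| = |3.9929 × 10^-20 − 7.9458 × 10^-20| = 3.95 × 10^-20 J = 247 meV.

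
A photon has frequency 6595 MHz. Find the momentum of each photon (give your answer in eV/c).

2.73e-5 eV/c

First convert: f = 6595 MHz = 6.595e9 Hz.
The photon relation is p = hf/c, giving p = 1.458e-32 kg·m/s.
Converting to eV/c: p = 2.727e-5 eV/c ≈ 2.73e-5 eV/c.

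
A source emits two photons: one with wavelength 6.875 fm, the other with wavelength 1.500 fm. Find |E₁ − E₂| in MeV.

Using E = hc/λ: E₁ = 2.8894e-11 J, E₂ = 1.3243e-10 J.
|ΔE| = |2.8894e-11 − 1.3243e-10| = 1.04e-10 J = 646 MeV.

646 MeV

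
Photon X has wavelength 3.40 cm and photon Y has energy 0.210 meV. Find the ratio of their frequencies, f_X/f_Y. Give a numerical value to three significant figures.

0.174

f_X = 8.817e9 Hz (from wavelength = 3.40 cm, via f = c/λ).
f_Y = 5.078e10 Hz (from energy = 0.210 meV, via f = E/h).
Ratio = 8.817e9 / 5.078e10 = 0.174.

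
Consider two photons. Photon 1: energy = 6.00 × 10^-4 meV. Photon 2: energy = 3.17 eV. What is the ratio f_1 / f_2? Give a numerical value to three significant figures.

1.89 × 10^-7

f_1 = 1.451 × 10^8 Hz (from energy = 6.00 × 10^-4 meV, via f = E/h).
f_2 = 7.665 × 10^14 Hz (from energy = 3.17 eV, via f = E/h).
Ratio = 1.451 × 10^8 / 7.665 × 10^14 = 1.89 × 10^-7.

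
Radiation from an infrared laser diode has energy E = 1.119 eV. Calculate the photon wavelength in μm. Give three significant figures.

1.11 μm

Use h = 6.62607015e-34 J·s, c = 2.99792458e8 m/s, 1 eV = 1.602176634e-19 J.
First convert: E = 1.119 eV = 1.7928e-19 J.
For a photon λ = hc/E, so λ = 1.108e-6 m.
Converting to μm: λ = 1.108 μm ≈ 1.11 μm.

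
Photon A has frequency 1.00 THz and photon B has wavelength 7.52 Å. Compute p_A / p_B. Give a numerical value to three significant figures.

p_A = 2.210e-30 kg·m/s (from frequency = 1.00 THz, via p = hf/c).
p_B = 8.811e-25 kg·m/s (from wavelength = 7.52 Å, via p = h/λ).
Ratio = 2.210e-30 / 8.811e-25 = 2.51e-6.

2.51e-6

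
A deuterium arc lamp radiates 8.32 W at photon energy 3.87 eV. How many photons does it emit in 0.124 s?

1.66 × 10^18 photons

Total energy: E_total = P·t = 8.32 × 0.124 = 1.032 J.
Per-photon energy: E = 6.200 × 10^-19 J.
N = E_total / E_photon = 1.66 × 10^18.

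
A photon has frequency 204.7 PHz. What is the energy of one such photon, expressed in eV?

847 eV

Use h = 6.62607015 × 10^-34 J·s, 1 eV = 1.602176634 × 10^-19 J.
First convert: f = 204.7 PHz = 2.047 × 10^17 Hz.
Apply E = hf: E = 1.356 × 10^-16 J.
Converting to eV: E = 846.6 eV ≈ 847 eV.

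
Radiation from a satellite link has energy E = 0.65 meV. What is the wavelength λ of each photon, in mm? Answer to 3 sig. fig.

1.91 mm

Use h = 6.62607015 × 10^-34 J·s, c = 2.99792458 × 10^8 m/s, 1 eV = 1.602176634 × 10^-19 J.
In SI units: E = 0.65 meV = 1.0414 × 10^-22 J.
The photon relation is λ = hc/E, giving λ = 0.001907 m.
Converting to mm: λ = 1.907 mm ≈ 1.91 mm.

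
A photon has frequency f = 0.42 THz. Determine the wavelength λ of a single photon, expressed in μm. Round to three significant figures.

(c = 2.99792458e8 m/s.)
Convert to SI: f = 0.42 THz = 4.2e11 Hz.
For a photon λ = c/f, so λ = 7.138e-4 m.
Converting to μm: λ = 713.8 μm ≈ 714 μm.

714 μm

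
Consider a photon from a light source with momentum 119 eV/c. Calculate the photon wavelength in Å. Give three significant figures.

(h = 6.62607015e-34 J·s, c = 2.99792458e8 m/s, 1 eV = 1.602176634e-19 J.)
Convert to SI: p = 119 eV/c = 6.3597e-26 kg·m/s.
For a photon λ = h/p, so λ = 1.042e-8 m.
Converting to Å: λ = 104.2 Å ≈ 104 Å.

104 Å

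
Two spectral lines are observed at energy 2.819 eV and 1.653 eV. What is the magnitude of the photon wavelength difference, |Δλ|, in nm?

Using λ = hc/E: λ₁ = 4.3982·10^-7 m, λ₂ = 7.5006·10^-7 m.
|Δλ| = |4.3982·10^-7 − 7.5006·10^-7| = 3.10·10^-7 m = 310 nm.

310 nm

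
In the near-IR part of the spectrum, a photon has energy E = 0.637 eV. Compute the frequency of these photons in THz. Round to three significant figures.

154 THz

Use h = 6.62607015·10^-34 J·s, 1 eV = 1.602176634·10^-19 J.
Convert to SI: E = 0.637 eV = 1.0206·10^-19 J.
The photon relation is f = E/h, giving f = 1.540·10^14 Hz.
Converting to THz: f = 154.0 THz ≈ 154 THz.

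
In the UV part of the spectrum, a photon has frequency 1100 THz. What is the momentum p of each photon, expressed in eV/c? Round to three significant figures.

In SI units: f = 1100 THz = 1.1e15 Hz.
For a photon p = hf/c, so p = 2.431e-27 kg·m/s.
Converting to eV/c: p = 4.549 eV/c ≈ 4.55 eV/c.

4.55 eV/c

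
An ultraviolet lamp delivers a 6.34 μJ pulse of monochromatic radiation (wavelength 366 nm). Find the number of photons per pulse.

Per-photon energy: E = 5.427 × 10^-19 J (from wavelength = 366 nm).
N = E_total / E_photon = 6.34 × 10^-6 J / 5.427 × 10^-19 J = 1.17 × 10^13.

1.17 × 10^13 photons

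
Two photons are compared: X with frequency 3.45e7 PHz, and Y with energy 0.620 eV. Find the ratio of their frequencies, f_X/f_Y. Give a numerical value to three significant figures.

f_X = 3.450e22 Hz (from frequency = 3.45e7 PHz, via f given directly).
f_Y = 1.499e14 Hz (from energy = 0.620 eV, via f = E/h).
Ratio = 3.450e22 / 1.499e14 = 2.30e8.

2.30e8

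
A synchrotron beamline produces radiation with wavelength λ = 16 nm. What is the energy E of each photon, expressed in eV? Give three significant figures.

77.5 eV

(h = 6.62607015 × 10^-34 J·s, c = 2.99792458 × 10^8 m/s, 1 eV = 1.602176634 × 10^-19 J.)
In SI units: λ = 16 nm = 1.6 × 10^-8 m.
Apply E = hc/λ: E = 1.242 × 10^-17 J.
Converting to eV: E = 77.49 eV ≈ 77.5 eV.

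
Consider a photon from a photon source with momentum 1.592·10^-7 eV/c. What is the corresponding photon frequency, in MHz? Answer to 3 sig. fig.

Use h = 6.62607015·10^-34 J·s, c = 2.99792458·10^8 m/s, 1 eV = 1.602176634·10^-19 J.
First convert: p = 1.592·10^-7 eV/c = 8.5081·10^-35 kg·m/s.
Since f = pc/h for a photon, f = 3.849·10^7 Hz.
Converting to MHz: f = 38.49 MHz ≈ 38.5 MHz.

38.5 MHz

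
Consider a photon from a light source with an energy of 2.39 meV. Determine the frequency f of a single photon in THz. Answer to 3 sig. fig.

Use h = 6.62607015 × 10^-34 J·s, 1 eV = 1.602176634 × 10^-19 J.
First convert: E = 2.39 meV = 3.8292 × 10^-22 J.
The photon relation is f = E/h, giving f = 5.779 × 10^11 Hz.
Converting to THz: f = 0.5779 THz ≈ 0.578 THz.

0.578 THz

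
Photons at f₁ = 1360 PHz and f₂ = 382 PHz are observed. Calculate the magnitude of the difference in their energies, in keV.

Using E = hf: E₁ = 9.011·10^-16 J, E₂ = 2.531·10^-16 J.
|ΔE| = |9.011·10^-16 − 2.531·10^-16| = 6.48·10^-16 J = 4.04 keV.

4.04 keV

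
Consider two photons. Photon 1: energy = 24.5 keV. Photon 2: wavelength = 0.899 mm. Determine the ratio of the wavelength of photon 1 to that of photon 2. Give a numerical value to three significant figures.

5.63e-8

λ_1 = 5.061e-11 m (from energy = 24.5 keV, via λ = hc/E).
λ_2 = 8.990e-4 m (from wavelength = 0.899 mm, via λ given directly).
Ratio = 5.061e-11 / 8.990e-4 = 5.63e-8.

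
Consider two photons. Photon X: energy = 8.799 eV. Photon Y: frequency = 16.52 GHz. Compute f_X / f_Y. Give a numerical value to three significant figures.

f_X = 2.128e15 Hz (from energy = 8.799 eV, via f = E/h).
f_Y = 1.652e10 Hz (from frequency = 16.52 GHz, via f given directly).
Ratio = 2.128e15 / 1.652e10 = 1.29e5.

1.29e5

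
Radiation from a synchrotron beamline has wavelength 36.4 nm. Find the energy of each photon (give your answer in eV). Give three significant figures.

34.1 eV

In SI units: λ = 36.4 nm = 3.64e-8 m.
The photon relation is E = hc/λ, giving E = 5.457e-18 J.
Converting to eV: E = 34.06 eV ≈ 34.1 eV.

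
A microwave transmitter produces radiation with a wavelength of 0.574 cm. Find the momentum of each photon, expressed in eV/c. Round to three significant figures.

Take h = 6.62607015 × 10^-34 J·s, c = 2.99792458 × 10^8 m/s, 1 eV = 1.602176634 × 10^-19 J.
Convert to SI: λ = 0.574 cm = 0.00574 m.
Since p = h/λ for a photon, p = 1.154 × 10^-31 kg·m/s.
Converting to eV/c: p = 2.160 × 10^-4 eV/c ≈ 2.16 × 10^-4 eV/c.

2.16 × 10^-4 eV/c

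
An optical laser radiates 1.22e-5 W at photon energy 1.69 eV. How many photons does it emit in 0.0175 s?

Total energy: E_total = P·t = 1.22e-5 × 0.0175 = 2.135e-7 J.
Per-photon energy: E = 2.708e-19 J.
N = E_total / E_photon = 7.88e11.

7.88e11 photons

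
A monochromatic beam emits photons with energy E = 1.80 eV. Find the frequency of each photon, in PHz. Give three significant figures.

0.435 PHz

Use h = 6.62607015e-34 J·s, 1 eV = 1.602176634e-19 J.
Convert to SI: E = 1.80 eV = 2.8839e-19 J.
The photon relation is f = E/h, giving f = 4.352e14 Hz.
Converting to PHz: f = 0.4352 PHz ≈ 0.435 PHz.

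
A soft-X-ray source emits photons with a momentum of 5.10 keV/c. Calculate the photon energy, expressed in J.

First convert: p = 5.10 keV/c = 2.7256·10^-24 kg·m/s.
For a photon E = pc, so E = 8.171·10^-16 J.
So E ≈ 8.17·10^-16 J.

8.17·10^-16 J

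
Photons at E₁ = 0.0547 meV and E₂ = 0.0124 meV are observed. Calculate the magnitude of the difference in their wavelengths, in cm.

7.73 cm

Using λ = hc/E: λ₁ = 0.02267 m, λ₂ = 0.09999 m.
|Δλ| = |0.02267 − 0.09999| = 0.0773 m = 7.73 cm.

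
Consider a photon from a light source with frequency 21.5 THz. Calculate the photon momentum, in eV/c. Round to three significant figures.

0.0889 eV/c

(h = 6.62607015 × 10^-34 J·s, c = 2.99792458 × 10^8 m/s, 1 eV = 1.602176634 × 10^-19 J.)
In SI units: f = 21.5 THz = 2.15 × 10^13 Hz.
For a photon p = hf/c, so p = 4.752 × 10^-29 kg·m/s.
Converting to eV/c: p = 0.08892 eV/c ≈ 0.0889 eV/c.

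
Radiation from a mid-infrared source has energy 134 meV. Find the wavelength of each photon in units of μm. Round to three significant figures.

First convert: E = 134 meV = 2.1469 × 10^-20 J.
Apply λ = hc/E: λ = 9.253 × 10^-6 m.
Converting to μm: λ = 9.253 μm ≈ 9.25 μm.

9.25 μm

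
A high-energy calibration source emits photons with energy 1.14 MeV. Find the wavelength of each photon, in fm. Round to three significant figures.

In SI units: E = 1.14 MeV = 1.8265·10^-13 J.
Apply λ = hc/E: λ = 1.088·10^-12 m.
Converting to fm: λ = 1088 fm ≈ 1090 fm.

1090 fm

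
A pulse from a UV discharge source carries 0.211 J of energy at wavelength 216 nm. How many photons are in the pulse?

2.29 × 10^17 photons

Per-photon energy: E = 9.197 × 10^-19 J (from wavelength = 216 nm).
N = E_total / E_photon = 0.211 J / 9.197 × 10^-19 J = 2.29 × 10^17.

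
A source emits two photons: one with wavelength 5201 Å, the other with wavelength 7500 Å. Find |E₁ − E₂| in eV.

0.731 eV

Using E = hc/λ: E₁ = 3.8194e-19 J, E₂ = 2.6486e-19 J.
|ΔE| = |3.8194e-19 − 2.6486e-19| = 1.17e-19 J = 0.731 eV.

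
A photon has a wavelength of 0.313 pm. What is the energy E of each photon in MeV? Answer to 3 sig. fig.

Convert to SI: λ = 0.313 pm = 3.13·10^-13 m.
Since E = hc/λ for a photon, E = 6.346·10^-13 J.
Converting to MeV: E = 3.961 MeV ≈ 3.96 MeV.

3.96 MeV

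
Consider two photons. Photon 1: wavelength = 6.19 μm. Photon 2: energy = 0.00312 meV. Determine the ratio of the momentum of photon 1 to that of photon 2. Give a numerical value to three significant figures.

p_1 = 1.070·10^-28 kg·m/s (from wavelength = 6.19 μm, via p = h/λ).
p_2 = 1.667·10^-33 kg·m/s (from energy = 0.00312 meV, via p = E/c).
Ratio = 1.070·10^-28 / 1.667·10^-33 = 6.42·10^4.

6.42·10^4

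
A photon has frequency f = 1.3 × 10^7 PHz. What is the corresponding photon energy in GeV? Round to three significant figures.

Convert to SI: f = 1.3 × 10^7 PHz = 1.3 × 10^22 Hz.
Apply E = hf: E = 8.614 × 10^-12 J.
Converting to GeV: E = 0.05376 GeV ≈ 0.0538 GeV.

0.0538 GeV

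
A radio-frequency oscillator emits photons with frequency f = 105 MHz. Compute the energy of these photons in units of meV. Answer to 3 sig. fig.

First convert: f = 105 MHz = 1.05 × 10^8 Hz.
Since E = hf for a photon, E = 6.957 × 10^-26 J.
Converting to meV: E = 4.342 × 10^-4 meV ≈ 4.34 × 10^-4 meV.

4.34 × 10^-4 meV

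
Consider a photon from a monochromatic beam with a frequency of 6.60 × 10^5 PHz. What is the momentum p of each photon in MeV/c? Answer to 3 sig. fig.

2.73 MeV/c

In SI units: f = 6.60 × 10^5 PHz = 6.60 × 10^20 Hz.
The photon relation is p = hf/c, giving p = 1.459 × 10^-21 kg·m/s.
Converting to MeV/c: p = 2.730 MeV/c ≈ 2.73 MeV/c.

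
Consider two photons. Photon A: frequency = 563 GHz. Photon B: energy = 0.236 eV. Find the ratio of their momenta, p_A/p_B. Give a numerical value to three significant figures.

9.87 × 10^-3

p_A = 1.244 × 10^-30 kg·m/s (from frequency = 563 GHz, via p = hf/c).
p_B = 1.261 × 10^-28 kg·m/s (from energy = 0.236 eV, via p = E/c).
Ratio = 1.244 × 10^-30 / 1.261 × 10^-28 = 9.87 × 10^-3.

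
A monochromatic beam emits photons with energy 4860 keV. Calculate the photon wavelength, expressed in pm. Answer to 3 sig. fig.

0.255 pm

(h = 6.62607015 × 10^-34 J·s, c = 2.99792458 × 10^8 m/s, 1 eV = 1.602176634 × 10^-19 J.)
In SI units: E = 4860 keV = 7.7866 × 10^-13 J.
The photon relation is λ = hc/E, giving λ = 2.551 × 10^-13 m.
Converting to pm: λ = 0.2551 pm ≈ 0.255 pm.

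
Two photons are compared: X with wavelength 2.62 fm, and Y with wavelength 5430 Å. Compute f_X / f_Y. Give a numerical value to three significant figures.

2.07e8

f_X = 1.144e23 Hz (from wavelength = 2.62 fm, via f = c/λ).
f_Y = 5.521e14 Hz (from wavelength = 5430 Å, via f = c/λ).
Ratio = 1.144e23 / 5.521e14 = 2.07e8.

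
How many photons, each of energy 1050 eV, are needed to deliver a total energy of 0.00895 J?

5.32e13 photons

Per-photon energy: E = 1.682e-16 J (from energy = 1050 eV).
N = E_total / E_photon = 0.00895 J / 1.682e-16 J = 5.32e13.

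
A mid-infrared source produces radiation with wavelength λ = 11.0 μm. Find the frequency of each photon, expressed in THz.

27.3 THz

Use c = 2.99792458e8 m/s.
First convert: λ = 11.0 μm = 1.10e-5 m.
The photon relation is f = c/λ, giving f = 2.725e13 Hz.
Converting to THz: f = 27.25 THz ≈ 27.3 THz.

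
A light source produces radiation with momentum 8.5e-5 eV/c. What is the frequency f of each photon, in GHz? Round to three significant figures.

20.6 GHz

Use h = 6.62607015e-34 J·s, c = 2.99792458e8 m/s, 1 eV = 1.602176634e-19 J.
In SI units: p = 8.5e-5 eV/c = 4.5426e-32 kg·m/s.
The photon relation is f = pc/h, giving f = 2.055e10 Hz.
Converting to GHz: f = 20.55 GHz ≈ 20.6 GHz.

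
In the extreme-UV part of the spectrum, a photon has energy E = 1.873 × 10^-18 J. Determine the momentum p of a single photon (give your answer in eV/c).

Use c = 2.99792458 × 10^8 m/s, 1 eV = 1.602176634 × 10^-19 J.
The photon relation is p = E/c, giving p = 6.248 × 10^-27 kg·m/s.
Converting to eV/c: p = 11.69 eV/c ≈ 11.7 eV/c.

11.7 eV/c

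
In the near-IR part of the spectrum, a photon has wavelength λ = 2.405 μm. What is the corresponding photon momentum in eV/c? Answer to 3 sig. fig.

In SI units: λ = 2.405 μm = 2.405e-6 m.
Since p = h/λ for a photon, p = 2.755e-28 kg·m/s.
Converting to eV/c: p = 0.5155 eV/c ≈ 0.516 eV/c.

0.516 eV/c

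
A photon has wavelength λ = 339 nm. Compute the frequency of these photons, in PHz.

0.884 PHz

Use c = 2.99792458 × 10^8 m/s.
Convert to SI: λ = 339 nm = 3.39 × 10^-7 m.
Apply f = c/λ: f = 8.843 × 10^14 Hz.
Converting to PHz: f = 0.8843 PHz ≈ 0.884 PHz.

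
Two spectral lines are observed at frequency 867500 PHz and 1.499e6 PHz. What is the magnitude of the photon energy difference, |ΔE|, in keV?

Using E = hf: E₁ = 5.7481e-13 J, E₂ = 9.9325e-13 J.
|ΔE| = |5.7481e-13 − 9.9325e-13| = 4.18e-13 J = 2610 keV.

2610 keV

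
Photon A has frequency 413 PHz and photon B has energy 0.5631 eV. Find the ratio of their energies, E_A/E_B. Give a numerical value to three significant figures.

3030

E_A = 2.737 × 10^-16 J (from frequency = 413 PHz, via E = hf).
E_B = 9.022 × 10^-20 J (from energy = 0.5631 eV, via E given directly).
Ratio = 2.737 × 10^-16 / 9.022 × 10^-20 = 3030.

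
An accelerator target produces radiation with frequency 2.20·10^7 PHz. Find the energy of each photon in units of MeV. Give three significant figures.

In SI units: f = 2.20·10^7 PHz = 2.20·10^22 Hz.
Apply E = hf: E = 1.458·10^-11 J.
Converting to MeV: E = 90.98 MeV ≈ 91.0 MeV.

91.0 MeV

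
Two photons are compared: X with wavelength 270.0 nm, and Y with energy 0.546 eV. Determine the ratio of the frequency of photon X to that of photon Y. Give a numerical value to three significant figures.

8.41

f_X = 1.110 × 10^15 Hz (from wavelength = 270.0 nm, via f = c/λ).
f_Y = 1.320 × 10^14 Hz (from energy = 0.546 eV, via f = E/h).
Ratio = 1.110 × 10^15 / 1.320 × 10^14 = 8.41.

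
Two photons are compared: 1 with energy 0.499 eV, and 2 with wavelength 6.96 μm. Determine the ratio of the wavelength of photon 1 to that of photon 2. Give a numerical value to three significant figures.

λ_1 = 2.485 × 10^-6 m (from energy = 0.499 eV, via λ = hc/E).
λ_2 = 6.960 × 10^-6 m (from wavelength = 6.96 μm, via λ given directly).
Ratio = 2.485 × 10^-6 / 6.960 × 10^-6 = 0.357.

0.357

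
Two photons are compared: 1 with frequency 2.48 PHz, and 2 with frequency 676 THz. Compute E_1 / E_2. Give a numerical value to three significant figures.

3.67

E_1 = 1.643e-18 J (from frequency = 2.48 PHz, via E = hf).
E_2 = 4.479e-19 J (from frequency = 676 THz, via E = hf).
Ratio = 1.643e-18 / 4.479e-19 = 3.67.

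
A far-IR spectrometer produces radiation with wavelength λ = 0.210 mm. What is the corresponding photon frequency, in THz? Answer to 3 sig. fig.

1.43 THz

Take c = 2.99792458e8 m/s.
Convert to SI: λ = 0.210 mm = 2.10e-4 m.
The photon relation is f = c/λ, giving f = 1.428e12 Hz.
Converting to THz: f = 1.428 THz ≈ 1.43 THz.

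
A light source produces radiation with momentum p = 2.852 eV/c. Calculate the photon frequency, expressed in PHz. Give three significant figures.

0.690 PHz

In SI units: p = 2.852 eV/c = 1.5242 × 10^-27 kg·m/s.
The photon relation is f = pc/h, giving f = 6.896 × 10^14 Hz.
Converting to PHz: f = 0.6896 PHz ≈ 0.690 PHz.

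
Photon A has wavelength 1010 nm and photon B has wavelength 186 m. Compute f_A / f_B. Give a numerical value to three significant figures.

1.84 × 10^8

f_A = 2.968 × 10^14 Hz (from wavelength = 1010 nm, via f = c/λ).
f_B = 1.612 × 10^6 Hz (from wavelength = 186 m, via f = c/λ).
Ratio = 2.968 × 10^14 / 1.612 × 10^6 = 1.84 × 10^8.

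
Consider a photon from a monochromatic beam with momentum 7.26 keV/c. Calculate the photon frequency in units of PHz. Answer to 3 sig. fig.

Use h = 6.62607015·10^-34 J·s, c = 2.99792458·10^8 m/s, 1 eV = 1.602176634·10^-19 J.
Convert to SI: p = 7.26 keV/c = 3.8800·10^-24 kg·m/s.
For a photon f = pc/h, so f = 1.755·10^18 Hz.
Converting to PHz: f = 1755 PHz ≈ 1760 PHz.

1760 PHz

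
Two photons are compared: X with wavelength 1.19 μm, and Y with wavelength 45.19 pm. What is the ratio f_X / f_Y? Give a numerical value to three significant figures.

3.80 × 10^-5

f_X = 2.519 × 10^14 Hz (from wavelength = 1.19 μm, via f = c/λ).
f_Y = 6.634 × 10^18 Hz (from wavelength = 45.19 pm, via f = c/λ).
Ratio = 2.519 × 10^14 / 6.634 × 10^18 = 3.80 × 10^-5.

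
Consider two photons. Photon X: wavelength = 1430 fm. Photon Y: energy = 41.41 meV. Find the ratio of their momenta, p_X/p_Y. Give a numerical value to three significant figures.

2.09 × 10^7

p_X = 4.634 × 10^-22 kg·m/s (from wavelength = 1430 fm, via p = h/λ).
p_Y = 2.213 × 10^-29 kg·m/s (from energy = 41.41 meV, via p = E/c).
Ratio = 4.634 × 10^-22 / 2.213 × 10^-29 = 2.09 × 10^7.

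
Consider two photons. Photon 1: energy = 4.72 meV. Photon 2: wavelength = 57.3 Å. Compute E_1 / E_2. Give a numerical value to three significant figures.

2.18 × 10^-5

E_1 = 7.562 × 10^-22 J (from energy = 4.72 meV, via E given directly).
E_2 = 3.467 × 10^-17 J (from wavelength = 57.3 Å, via E = hc/λ).
Ratio = 7.562 × 10^-22 / 3.467 × 10^-17 = 2.18 × 10^-5.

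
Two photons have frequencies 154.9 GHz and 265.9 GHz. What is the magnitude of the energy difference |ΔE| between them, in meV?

Using E = hf: E₁ = 1.0264 × 10^-22 J, E₂ = 1.7619 × 10^-22 J.
|ΔE| = |1.0264 × 10^-22 − 1.7619 × 10^-22| = 7.35 × 10^-23 J = 0.459 meV.

0.459 meV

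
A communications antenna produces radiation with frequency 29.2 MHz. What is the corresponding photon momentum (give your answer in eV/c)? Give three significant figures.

1.21e-7 eV/c

(h = 6.62607015e-34 J·s, c = 2.99792458e8 m/s, 1 eV = 1.602176634e-19 J.)
First convert: f = 29.2 MHz = 2.92e7 Hz.
Since p = hf/c for a photon, p = 6.454e-35 kg·m/s.
Converting to eV/c: p = 1.208e-7 eV/c ≈ 1.21e-7 eV/c.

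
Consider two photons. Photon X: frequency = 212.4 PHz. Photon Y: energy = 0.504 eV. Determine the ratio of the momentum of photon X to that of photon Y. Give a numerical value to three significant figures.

p_X = 4.695 × 10^-25 kg·m/s (from frequency = 212.4 PHz, via p = hf/c).
p_Y = 2.694 × 10^-28 kg·m/s (from energy = 0.504 eV, via p = E/c).
Ratio = 4.695 × 10^-25 / 2.694 × 10^-28 = 1740.

1740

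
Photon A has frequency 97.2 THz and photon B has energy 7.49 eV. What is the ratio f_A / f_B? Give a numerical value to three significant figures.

0.0537

f_A = 9.720e13 Hz (from frequency = 97.2 THz, via f given directly).
f_B = 1.811e15 Hz (from energy = 7.49 eV, via f = E/h).
Ratio = 9.720e13 / 1.811e15 = 0.0537.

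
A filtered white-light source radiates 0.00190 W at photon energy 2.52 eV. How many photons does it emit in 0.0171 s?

Total energy: E_total = P·t = 0.00190 × 0.0171 = 3.249e-5 J.
Per-photon energy: E = 4.037e-19 J.
N = E_total / E_photon = 8.05e13.

8.05e13 photons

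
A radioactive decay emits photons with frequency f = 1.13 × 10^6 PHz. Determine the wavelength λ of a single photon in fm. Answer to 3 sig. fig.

265 fm

Take c = 2.99792458 × 10^8 m/s.
First convert: f = 1.13 × 10^6 PHz = 1.13 × 10^21 Hz.
Apply λ = c/f: λ = 2.653 × 10^-13 m.
Converting to fm: λ = 265.3 fm ≈ 265 fm.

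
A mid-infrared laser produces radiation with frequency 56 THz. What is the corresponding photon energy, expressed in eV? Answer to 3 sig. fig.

First convert: f = 56 THz = 5.6 × 10^13 Hz.
For a photon E = hf, so E = 3.711 × 10^-20 J.
Converting to eV: E = 0.2316 eV ≈ 0.232 eV.

0.232 eV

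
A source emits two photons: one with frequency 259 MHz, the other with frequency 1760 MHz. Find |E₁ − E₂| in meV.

6.21·10^-3 meV

Using E = hf: E₁ = 1.716·10^-25 J, E₂ = 1.166·10^-24 J.
|ΔE| = |1.716·10^-25 − 1.166·10^-24| = 9.95·10^-25 J = 6.21·10^-3 meV.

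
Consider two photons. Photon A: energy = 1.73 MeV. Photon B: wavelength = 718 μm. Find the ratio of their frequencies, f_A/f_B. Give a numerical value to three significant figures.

1.00 × 10^9

f_A = 4.183 × 10^20 Hz (from energy = 1.73 MeV, via f = E/h).
f_B = 4.175 × 10^11 Hz (from wavelength = 718 μm, via f = c/λ).
Ratio = 4.183 × 10^20 / 4.175 × 10^11 = 1.00 × 10^9.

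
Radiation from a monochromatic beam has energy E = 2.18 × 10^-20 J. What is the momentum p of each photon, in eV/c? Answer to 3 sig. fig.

For a photon p = E/c, so p = 7.272 × 10^-29 kg·m/s.
Converting to eV/c: p = 0.1361 eV/c ≈ 0.136 eV/c.

0.136 eV/c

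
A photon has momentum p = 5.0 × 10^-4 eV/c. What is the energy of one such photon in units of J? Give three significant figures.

Use c = 2.99792458 × 10^8 m/s, 1 eV = 1.602176634 × 10^-19 J.
Convert to SI: p = 5.0 × 10^-4 eV/c = 2.6721 × 10^-31 kg·m/s.
Since E = pc for a photon, E = 8.011 × 10^-23 J.
So E ≈ 8.01 × 10^-23 J.

8.01 × 10^-23 J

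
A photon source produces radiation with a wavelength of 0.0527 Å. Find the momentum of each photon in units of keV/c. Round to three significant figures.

Take h = 6.62607015e-34 J·s, c = 2.99792458e8 m/s, 1 eV = 1.602176634e-19 J.
Convert to SI: λ = 0.0527 Å = 5.27e-12 m.
The photon relation is p = h/λ, giving p = 1.257e-22 kg·m/s.
Converting to keV/c: p = 235.3 keV/c ≈ 235 keV/c.

235 keV/c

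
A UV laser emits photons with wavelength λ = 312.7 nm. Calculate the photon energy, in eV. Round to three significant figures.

3.96 eV

(h = 6.62607015e-34 J·s, c = 2.99792458e8 m/s, 1 eV = 1.602176634e-19 J.)
First convert: λ = 312.7 nm = 3.127e-7 m.
Since E = hc/λ for a photon, E = 6.353e-19 J.
Converting to eV: E = 3.965 eV ≈ 3.96 eV.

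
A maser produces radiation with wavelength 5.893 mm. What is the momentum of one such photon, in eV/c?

2.10e-4 eV/c

Take h = 6.62607015e-34 J·s, c = 2.99792458e8 m/s, 1 eV = 1.602176634e-19 J.
Convert to SI: λ = 5.893 mm = 0.005893 m.
Apply p = h/λ: p = 1.124e-31 kg·m/s.
Converting to eV/c: p = 2.104e-4 eV/c ≈ 2.10e-4 eV/c.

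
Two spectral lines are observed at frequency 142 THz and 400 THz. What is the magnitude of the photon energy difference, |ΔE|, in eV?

1.07 eV

Using E = hf: E₁ = 9.409e-20 J, E₂ = 2.650e-19 J.
|ΔE| = |9.409e-20 − 2.650e-19| = 1.71e-19 J = 1.07 eV.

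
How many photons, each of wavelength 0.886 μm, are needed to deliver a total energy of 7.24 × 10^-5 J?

3.23 × 10^14 photons

Per-photon energy: E = 2.242 × 10^-19 J (from wavelength = 0.886 μm).
N = E_total / E_photon = 7.24 × 10^-5 J / 2.242 × 10^-19 J = 3.23 × 10^14.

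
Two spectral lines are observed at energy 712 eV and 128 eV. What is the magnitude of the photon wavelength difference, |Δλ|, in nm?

Using λ = hc/E: λ₁ = 1.741e-9 m, λ₂ = 9.686e-9 m.
|Δλ| = |1.741e-9 − 9.686e-9| = 7.94e-9 m = 7.94 nm.

7.94 nm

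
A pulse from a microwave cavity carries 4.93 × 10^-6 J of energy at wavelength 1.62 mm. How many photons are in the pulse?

4.02 × 10^16 photons

Per-photon energy: E = 1.226 × 10^-22 J (from wavelength = 1.62 mm).
N = E_total / E_photon = 4.93 × 10^-6 J / 1.226 × 10^-22 J = 4.02 × 10^16.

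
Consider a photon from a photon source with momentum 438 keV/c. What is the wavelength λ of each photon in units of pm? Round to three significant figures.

Use h = 6.62607015e-34 J·s, c = 2.99792458e8 m/s, 1 eV = 1.602176634e-19 J.
First convert: p = 438 keV/c = 2.3408e-22 kg·m/s.
Apply λ = h/p: λ = 2.831e-12 m.
Converting to pm: λ = 2.831 pm ≈ 2.83 pm.

2.83 pm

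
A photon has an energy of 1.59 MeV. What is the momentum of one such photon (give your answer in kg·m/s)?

8.50·10^-22 kg·m/s

Convert to SI: E = 1.59 MeV = 2.5475·10^-13 J.
The photon relation is p = E/c, giving p = 8.497·10^-22 kg·m/s.
So p ≈ 8.50·10^-22 kg·m/s.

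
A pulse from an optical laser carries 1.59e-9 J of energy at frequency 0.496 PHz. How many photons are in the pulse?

Per-photon energy: E = 3.287e-19 J (from frequency = 0.496 PHz).
N = E_total / E_photon = 1.59e-9 J / 3.287e-19 J = 4.84e9.

4.84e9 photons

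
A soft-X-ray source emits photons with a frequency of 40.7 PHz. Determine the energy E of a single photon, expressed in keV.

Convert to SI: f = 40.7 PHz = 4.07e16 Hz.
The photon relation is E = hf, giving E = 2.697e-17 J.
Converting to keV: E = 0.1683 keV ≈ 0.168 keV.

0.168 keV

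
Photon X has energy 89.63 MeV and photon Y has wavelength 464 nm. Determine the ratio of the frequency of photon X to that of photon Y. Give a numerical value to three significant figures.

3.35e7

f_X = 2.167e22 Hz (from energy = 89.63 MeV, via f = E/h).
f_Y = 6.461e14 Hz (from wavelength = 464 nm, via f = c/λ).
Ratio = 2.167e22 / 6.461e14 = 3.35e7.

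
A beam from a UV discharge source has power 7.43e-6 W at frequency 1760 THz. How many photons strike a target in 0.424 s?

2.70e12 photons

Total energy: E_total = P·t = 7.43e-6 × 0.424 = 3.150e-6 J.
Per-photon energy: E = 1.166e-18 J.
N = E_total / E_photon = 2.70e12.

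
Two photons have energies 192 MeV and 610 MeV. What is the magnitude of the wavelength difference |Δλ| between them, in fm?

Using λ = hc/E: λ₁ = 6.458 × 10^-15 m, λ₂ = 2.033 × 10^-15 m.
|Δλ| = |6.458 × 10^-15 − 2.033 × 10^-15| = 4.42 × 10^-15 m = 4.42 fm.

4.42 fm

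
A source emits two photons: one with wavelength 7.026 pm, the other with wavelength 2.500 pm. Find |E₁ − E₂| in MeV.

0.319 MeV

Using E = hc/λ: E₁ = 2.8273 × 10^-14 J, E₂ = 7.9458 × 10^-14 J.
|ΔE| = |2.8273 × 10^-14 − 7.9458 × 10^-14| = 5.12 × 10^-14 J = 0.319 MeV.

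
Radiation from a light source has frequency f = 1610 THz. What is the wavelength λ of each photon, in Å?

Take c = 2.99792458e8 m/s.
Convert to SI: f = 1610 THz = 1.61e15 Hz.
The photon relation is λ = c/f, giving λ = 1.862e-7 m.
Converting to Å: λ = 1862 Å ≈ 1860 Å.

1860 Å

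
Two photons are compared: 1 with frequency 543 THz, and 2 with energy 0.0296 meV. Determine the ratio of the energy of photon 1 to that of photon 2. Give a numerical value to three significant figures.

E_1 = 3.598·10^-19 J (from frequency = 543 THz, via E = hf).
E_2 = 4.742·10^-24 J (from energy = 0.0296 meV, via E given directly).
Ratio = 3.598·10^-19 / 4.742·10^-24 = 7.59·10^4.

7.59·10^4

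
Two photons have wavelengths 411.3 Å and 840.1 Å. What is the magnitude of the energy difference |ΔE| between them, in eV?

Using E = hc/λ: E₁ = 4.8297e-18 J, E₂ = 2.3645e-18 J.
|ΔE| = |4.8297e-18 − 2.3645e-18| = 2.47e-18 J = 15.4 eV.

15.4 eV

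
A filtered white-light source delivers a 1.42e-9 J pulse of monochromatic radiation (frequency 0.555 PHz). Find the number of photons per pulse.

Per-photon energy: E = 3.677e-19 J (from frequency = 0.555 PHz).
N = E_total / E_photon = 1.42e-9 J / 3.677e-19 J = 3.86e9.

3.86e9 photons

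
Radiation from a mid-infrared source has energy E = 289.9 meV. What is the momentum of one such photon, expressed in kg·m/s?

1.55e-28 kg·m/s

In SI units: E = 289.9 meV = 4.6447e-20 J.
Since p = E/c for a photon, p = 1.549e-28 kg·m/s.
So p ≈ 1.55e-28 kg·m/s.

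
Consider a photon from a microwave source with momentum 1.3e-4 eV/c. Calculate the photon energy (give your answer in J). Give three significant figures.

First convert: p = 1.3e-4 eV/c = 6.9476e-32 kg·m/s.
Since E = pc for a photon, E = 2.083e-23 J.
So E ≈ 2.08e-23 J.

2.08e-23 J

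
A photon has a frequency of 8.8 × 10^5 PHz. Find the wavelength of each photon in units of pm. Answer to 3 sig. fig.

0.341 pm

First convert: f = 8.8 × 10^5 PHz = 8.8 × 10^20 Hz.
For a photon λ = c/f, so λ = 3.407 × 10^-13 m.
Converting to pm: λ = 0.3407 pm ≈ 0.341 pm.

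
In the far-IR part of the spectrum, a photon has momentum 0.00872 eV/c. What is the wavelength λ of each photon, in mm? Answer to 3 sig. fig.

0.142 mm

In SI units: p = 0.00872 eV/c = 4.6602 × 10^-30 kg·m/s.
For a photon λ = h/p, so λ = 1.422 × 10^-4 m.
Converting to mm: λ = 0.1422 mm ≈ 0.142 mm.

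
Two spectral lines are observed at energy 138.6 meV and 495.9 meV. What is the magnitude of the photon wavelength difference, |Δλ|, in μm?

6.45 μm

Using λ = hc/E: λ₁ = 8.9455e-6 m, λ₂ = 2.5002e-6 m.
|Δλ| = |8.9455e-6 − 2.5002e-6| = 6.45e-6 m = 6.45 μm.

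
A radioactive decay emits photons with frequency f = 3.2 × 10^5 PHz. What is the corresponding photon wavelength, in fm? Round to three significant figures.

In SI units: f = 3.2 × 10^5 PHz = 3.2 × 10^20 Hz.
For a photon λ = c/f, so λ = 9.369 × 10^-13 m.
Converting to fm: λ = 936.9 fm ≈ 937 fm.

937 fm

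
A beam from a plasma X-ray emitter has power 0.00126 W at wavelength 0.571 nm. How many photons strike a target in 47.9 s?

Total energy: E_total = P·t = 0.00126 × 47.9 = 0.06035 J.
Per-photon energy: E = 3.479e-16 J.
N = E_total / E_photon = 1.73e14.

1.73e14 photons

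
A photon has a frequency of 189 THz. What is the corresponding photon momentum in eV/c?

Convert to SI: f = 189 THz = 1.89e14 Hz.
Since p = hf/c for a photon, p = 4.177e-28 kg·m/s.
Converting to eV/c: p = 0.7816 eV/c ≈ 0.782 eV/c.

0.782 eV/c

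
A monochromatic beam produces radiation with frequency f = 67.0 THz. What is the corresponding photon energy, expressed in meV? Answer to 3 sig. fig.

277 meV

Take h = 6.62607015 × 10^-34 J·s, 1 eV = 1.602176634 × 10^-19 J.
Convert to SI: f = 67.0 THz = 6.70 × 10^13 Hz.
Since E = hf for a photon, E = 4.439 × 10^-20 J.
Converting to meV: E = 277.1 meV ≈ 277 meV.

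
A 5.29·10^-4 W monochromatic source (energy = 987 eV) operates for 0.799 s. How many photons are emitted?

Total energy: E_total = P·t = 5.29·10^-4 × 0.799 = 4.227·10^-4 J.
Per-photon energy: E = 1.581·10^-16 J.
N = E_total / E_photon = 2.67·10^12.

2.67·10^12 photons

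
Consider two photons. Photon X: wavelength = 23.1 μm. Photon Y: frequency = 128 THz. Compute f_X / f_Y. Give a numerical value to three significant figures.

0.101

f_X = 1.298 × 10^13 Hz (from wavelength = 23.1 μm, via f = c/λ).
f_Y = 1.280 × 10^14 Hz (from frequency = 128 THz, via f given directly).
Ratio = 1.298 × 10^13 / 1.280 × 10^14 = 0.101.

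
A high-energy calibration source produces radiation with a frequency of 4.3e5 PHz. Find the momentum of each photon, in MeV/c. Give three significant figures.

1.78 MeV/c

Use h = 6.62607015e-34 J·s, c = 2.99792458e8 m/s, 1 eV = 1.602176634e-19 J.
Convert to SI: f = 4.3e5 PHz = 4.3e20 Hz.
Apply p = hf/c: p = 9.504e-22 kg·m/s.
Converting to MeV/c: p = 1.778 MeV/c ≈ 1.78 MeV/c.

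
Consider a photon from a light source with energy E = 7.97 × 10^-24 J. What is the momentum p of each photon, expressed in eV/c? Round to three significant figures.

Use c = 2.99792458 × 10^8 m/s, 1 eV = 1.602176634 × 10^-19 J.
The photon relation is p = E/c, giving p = 2.659 × 10^-32 kg·m/s.
Converting to eV/c: p = 4.974 × 10^-5 eV/c ≈ 4.97 × 10^-5 eV/c.

4.97 × 10^-5 eV/c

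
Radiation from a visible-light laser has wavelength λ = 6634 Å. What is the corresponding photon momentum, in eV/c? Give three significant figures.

1.87 eV/c

(h = 6.62607015e-34 J·s, c = 2.99792458e8 m/s, 1 eV = 1.602176634e-19 J.)
In SI units: λ = 6634 Å = 6.634e-7 m.
Apply p = h/λ: p = 9.988e-28 kg·m/s.
Converting to eV/c: p = 1.869 eV/c ≈ 1.87 eV/c.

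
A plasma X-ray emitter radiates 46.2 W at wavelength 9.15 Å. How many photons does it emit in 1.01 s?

2.15 × 10^17 photons

Total energy: E_total = P·t = 46.2 × 1.01 = 46.66 J.
Per-photon energy: E = 2.171 × 10^-16 J.
N = E_total / E_photon = 2.15 × 10^17.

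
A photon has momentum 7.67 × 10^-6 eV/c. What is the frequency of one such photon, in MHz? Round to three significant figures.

1850 MHz

Use h = 6.62607015 × 10^-34 J·s, c = 2.99792458 × 10^8 m/s, 1 eV = 1.602176634 × 10^-19 J.
First convert: p = 7.67 × 10^-6 eV/c = 4.0991 × 10^-33 kg·m/s.
For a photon f = pc/h, so f = 1.855 × 10^9 Hz.
Converting to MHz: f = 1855 MHz ≈ 1850 MHz.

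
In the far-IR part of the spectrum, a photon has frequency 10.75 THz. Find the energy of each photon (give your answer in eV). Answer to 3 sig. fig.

(h = 6.62607015e-34 J·s, 1 eV = 1.602176634e-19 J.)
In SI units: f = 10.75 THz = 1.075e13 Hz.
Since E = hf for a photon, E = 7.123e-21 J.
Converting to eV: E = 0.04446 eV ≈ 0.0445 eV.

0.0445 eV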